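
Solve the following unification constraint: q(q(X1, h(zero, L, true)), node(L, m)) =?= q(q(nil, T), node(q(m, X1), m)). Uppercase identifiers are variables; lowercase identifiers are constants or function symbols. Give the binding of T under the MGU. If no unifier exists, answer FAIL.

Decompose q/2: q(X1, h(zero, L, true)) =?= q(nil, T),  node(L, m) =?= node(q(m, X1), m).
Decompose q/2: X1 =?= nil,  h(zero, L, true) =?= T.
Bind X1 := nil; substituting into the one remaining equation that mentions X1 gives: node(L, m) =?= node(q(m, nil), m).
Bind T := h(zero, L, true); no other remaining equation mentions T.
Decompose node/2: L =?= q(m, nil),  m =?= m.
Bind L := q(m, nil); no other remaining equation mentions L. Substituting into the earlier binding gives T := h(zero, q(m, nil), true).
Delete trivial equation m =?= m.
MGU = { X1 := nil, T := h(zero, q(m, nil), true), L := q(m, nil) }, so T := h(zero, q(m, nil), true).

h(zero, q(m, nil), true)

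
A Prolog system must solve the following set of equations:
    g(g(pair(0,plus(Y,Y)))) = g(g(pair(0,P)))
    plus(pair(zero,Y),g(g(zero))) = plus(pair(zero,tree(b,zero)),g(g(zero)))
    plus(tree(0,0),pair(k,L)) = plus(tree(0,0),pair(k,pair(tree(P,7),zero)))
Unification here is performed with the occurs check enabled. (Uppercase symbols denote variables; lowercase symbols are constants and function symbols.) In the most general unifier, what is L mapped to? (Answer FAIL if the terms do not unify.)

pair(tree(plus(tree(b,zero),tree(b,zero)),7),zero)

Decompose g/1: g(pair(0,plus(Y,Y))) = g(pair(0,P)).
Decompose g/1: pair(0,plus(Y,Y)) = pair(0,P).
Decompose pair/2: 0 = 0,  plus(Y,Y) = P.
Delete trivial equation 0 = 0.
Bind P := plus(Y,Y); substituting into the one remaining equation that mentions P gives: plus(tree(0,0),pair(k,L)) = plus(tree(0,0),pair(k,pair(tree(plus(Y,Y),7),zero))).
Decompose plus/2: pair(zero,Y) = pair(zero,tree(b,zero)),  g(g(zero)) = g(g(zero)).
Decompose pair/2: zero = zero,  Y = tree(b,zero).
Delete trivial equation zero = zero.
Bind Y := tree(b,zero); substituting into the one remaining equation that mentions Y gives: plus(tree(0,0),pair(k,L)) = plus(tree(0,0),pair(k,pair(tree(plus(tree(b,zero),tree(b,zero)),7),zero))). Substituting into the earlier binding gives P := plus(tree(b,zero),tree(b,zero)).
Delete trivial equation g(g(zero)) = g(g(zero)).
Decompose plus/2: tree(0,0) = tree(0,0),  pair(k,L) = pair(k,pair(tree(plus(tree(b,zero),tree(b,zero)),7),zero)).
Delete trivial equation tree(0,0) = tree(0,0).
Decompose pair/2: k = k,  L = pair(tree(plus(tree(b,zero),tree(b,zero)),7),zero).
Delete trivial equation k = k.
Bind L := pair(tree(plus(tree(b,zero),tree(b,zero)),7),zero).
MGU = { P ↦ plus(tree(b,zero),tree(b,zero)), Y ↦ tree(b,zero), L ↦ pair(tree(plus(tree(b,zero),tree(b,zero)),7),zero) }, so L ↦ pair(tree(plus(tree(b,zero),tree(b,zero)),7),zero).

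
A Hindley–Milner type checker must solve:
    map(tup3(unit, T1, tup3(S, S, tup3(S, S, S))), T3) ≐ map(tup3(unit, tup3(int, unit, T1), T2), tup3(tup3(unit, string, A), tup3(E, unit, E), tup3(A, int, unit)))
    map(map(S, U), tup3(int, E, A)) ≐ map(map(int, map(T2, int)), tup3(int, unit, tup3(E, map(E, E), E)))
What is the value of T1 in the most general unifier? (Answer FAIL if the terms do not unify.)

Decompose map/2: tup3(unit, T1, tup3(S, S, tup3(S, S, S))) ≐ tup3(unit, tup3(int, unit, T1), T2),  T3 ≐ tup3(tup3(unit, string, A), tup3(E, unit, E), tup3(A, int, unit)).
Decompose tup3/3: unit ≐ unit,  T1 ≐ tup3(int, unit, T1),  tup3(S, S, tup3(S, S, S)) ≐ T2.
Delete trivial equation unit ≐ unit.
Occurs check fails: T1 occurs in tup3(int, unit, T1); the equation T1 ≐ tup3(int, unit, T1) has no finite solution.

FAIL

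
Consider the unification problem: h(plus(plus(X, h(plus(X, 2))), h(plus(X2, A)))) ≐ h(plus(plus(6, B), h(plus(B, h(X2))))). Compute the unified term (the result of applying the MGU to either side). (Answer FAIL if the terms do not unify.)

h(plus(plus(6, h(plus(6, 2))), h(plus(h(plus(6, 2)), h(h(plus(6, 2)))))))

Decompose h/1: plus(plus(X, h(plus(X, 2))), h(plus(X2, A))) ≐ plus(plus(6, B), h(plus(B, h(X2)))).
Decompose plus/2: plus(X, h(plus(X, 2))) ≐ plus(6, B),  h(plus(X2, A)) ≐ h(plus(B, h(X2))).
Decompose plus/2: X ≐ 6,  h(plus(X, 2)) ≐ B.
Bind X := 6; substituting into the one remaining equation that mentions X gives: h(plus(6, 2)) ≐ B.
Bind B := h(plus(6, 2)); substituting into the remaining equation gives: h(plus(X2, A)) ≐ h(plus(h(plus(6, 2)), h(X2))).
Decompose h/1: plus(X2, A) ≐ plus(h(plus(6, 2)), h(X2)).
Decompose plus/2: X2 ≐ h(plus(6, 2)),  A ≐ h(X2).
Bind X2 := h(plus(6, 2)); substituting into the remaining equation gives: A ≐ h(h(plus(6, 2))).
Bind A := h(h(plus(6, 2))).
Applying the MGU to either side gives h(plus(plus(6, h(plus(6, 2))), h(plus(h(plus(6, 2)), h(h(plus(6, 2))))))).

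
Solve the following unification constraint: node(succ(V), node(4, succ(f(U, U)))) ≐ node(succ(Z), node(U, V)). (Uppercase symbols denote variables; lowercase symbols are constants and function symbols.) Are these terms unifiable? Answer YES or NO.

Decompose node/2: succ(V) ≐ succ(Z),  node(4, succ(f(U, U))) ≐ node(U, V).
Decompose succ/1: V ≐ Z.
Bind V := Z; substituting into the remaining equation gives: node(4, succ(f(U, U))) ≐ node(U, Z).
Decompose node/2: 4 ≐ U,  succ(f(U, U)) ≐ Z.
Bind U := 4; substituting into the remaining equation gives: succ(f(4, 4)) ≐ Z.
Bind Z := succ(f(4, 4)). Substituting into the earlier binding gives V := succ(f(4, 4)).
No equations remain and no clash or occurs-check failure arose, so a unifier exists.

YES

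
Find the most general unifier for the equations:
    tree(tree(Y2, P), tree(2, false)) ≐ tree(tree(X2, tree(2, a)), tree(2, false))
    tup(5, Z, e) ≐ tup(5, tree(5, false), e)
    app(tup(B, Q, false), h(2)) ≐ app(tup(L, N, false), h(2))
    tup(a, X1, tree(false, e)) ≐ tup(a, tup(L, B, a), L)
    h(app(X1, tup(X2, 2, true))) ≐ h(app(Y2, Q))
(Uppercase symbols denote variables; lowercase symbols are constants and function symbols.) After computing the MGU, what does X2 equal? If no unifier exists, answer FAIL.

tup(tree(false, e), tree(false, e), a)

Decompose tree/2: tree(Y2, P) ≐ tree(X2, tree(2, a)),  tree(2, false) ≐ tree(2, false).
Decompose tree/2: Y2 ≐ X2,  P ≐ tree(2, a).
Bind Y2 := X2; substituting into the one remaining equation that mentions Y2 gives: h(app(X1, tup(X2, 2, true))) ≐ h(app(X2, Q)).
Bind P := tree(2, a); no other remaining equation mentions P.
Delete trivial equation tree(2, false) ≐ tree(2, false).
Decompose tup/3: 5 ≐ 5,  Z ≐ tree(5, false),  e ≐ e.
Delete trivial equation 5 ≐ 5.
Bind Z := tree(5, false); no other remaining equation mentions Z.
Delete trivial equation e ≐ e.
Decompose app/2: tup(B, Q, false) ≐ tup(L, N, false),  h(2) ≐ h(2).
Decompose tup/3: B ≐ L,  Q ≐ N,  false ≐ false.
Bind B := L; substituting into the one remaining equation that mentions B gives: tup(a, X1, tree(false, e)) ≐ tup(a, tup(L, L, a), L).
Bind Q := N; substituting into the one remaining equation that mentions Q gives: h(app(X1, tup(X2, 2, true))) ≐ h(app(X2, N)).
Delete trivial equation false ≐ false.
Delete trivial equation h(2) ≐ h(2).
Decompose tup/3: a ≐ a,  X1 ≐ tup(L, L, a),  tree(false, e) ≐ L.
Delete trivial equation a ≐ a.
Bind X1 := tup(L, L, a); substituting into the one remaining equation that mentions X1 gives: h(app(tup(L, L, a), tup(X2, 2, true))) ≐ h(app(X2, N)).
Bind L := tree(false, e); substituting into the remaining equation gives: h(app(tup(tree(false, e), tree(false, e), a), tup(X2, 2, true))) ≐ h(app(X2, N)). Substituting into the earlier bindings gives B := tree(false, e), X1 := tup(tree(false, e), tree(false, e), a).
Decompose h/1: app(tup(tree(false, e), tree(false, e), a), tup(X2, 2, true)) ≐ app(X2, N).
Decompose app/2: tup(tree(false, e), tree(false, e), a) ≐ X2,  tup(X2, 2, true) ≐ N.
Bind X2 := tup(tree(false, e), tree(false, e), a); substituting into the remaining equation gives: tup(tup(tree(false, e), tree(false, e), a), 2, true) ≐ N. Substituting into the earlier binding gives Y2 := tup(tree(false, e), tree(false, e), a).
Bind N := tup(tup(tree(false, e), tree(false, e), a), 2, true). Substituting into the earlier binding gives Q := tup(tup(tree(false, e), tree(false, e), a), 2, true).
MGU = { Y2 := tup(tree(false, e), tree(false, e), a), P := tree(2, a), Z := tree(5, false), B := tree(false, e), Q := tup(tup(tree(false, e), tree(false, e), a), 2, true), X1 := tup(tree(false, e), tree(false, e), a), L := tree(false, e), X2 := tup(tree(false, e), tree(false, e), a), N := tup(tup(tree(false, e), tree(false, e), a), 2, true) }, so X2 := tup(tree(false, e), tree(false, e), a).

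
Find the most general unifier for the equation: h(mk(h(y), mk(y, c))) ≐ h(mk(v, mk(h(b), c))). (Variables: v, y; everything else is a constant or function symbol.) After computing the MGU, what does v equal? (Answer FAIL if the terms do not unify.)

h(h(b))

Decompose h/1: mk(h(y), mk(y, c)) ≐ mk(v, mk(h(b), c)).
Decompose mk/2: h(y) ≐ v,  mk(y, c) ≐ mk(h(b), c).
Bind v := h(y); no other remaining equation mentions v.
Decompose mk/2: y ≐ h(b),  c ≐ c.
Bind y := h(b); no other remaining equation mentions y. Substituting into the earlier binding gives v := h(h(b)).
Delete trivial equation c ≐ c.
MGU = { v := h(h(b)), y := h(b) }, so v := h(h(b)).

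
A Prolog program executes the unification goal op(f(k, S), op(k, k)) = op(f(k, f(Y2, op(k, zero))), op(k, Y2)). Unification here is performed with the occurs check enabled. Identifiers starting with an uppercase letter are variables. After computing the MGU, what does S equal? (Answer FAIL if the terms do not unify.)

Decompose op/2: f(k, S) = f(k, f(Y2, op(k, zero))),  op(k, k) = op(k, Y2).
Decompose f/2: k = k,  S = f(Y2, op(k, zero)).
Delete trivial equation k = k.
Bind S := f(Y2, op(k, zero)); no other remaining equation mentions S.
Decompose op/2: k = k,  k = Y2.
Delete trivial equation k = k.
Bind Y2 := k. Substituting into the earlier binding gives S := f(k, op(k, zero)).
MGU = { S ↦ f(k, op(k, zero)), Y2 ↦ k }, so S ↦ f(k, op(k, zero)).

f(k, op(k, zero))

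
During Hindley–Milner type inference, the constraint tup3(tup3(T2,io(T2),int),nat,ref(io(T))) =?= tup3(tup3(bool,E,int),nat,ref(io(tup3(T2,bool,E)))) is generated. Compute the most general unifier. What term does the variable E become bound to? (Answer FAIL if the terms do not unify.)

io(bool)

Decompose tup3/3: tup3(T2,io(T2),int) =?= tup3(bool,E,int),  nat =?= nat,  ref(io(T)) =?= ref(io(tup3(T2,bool,E))).
Decompose tup3/3: T2 =?= bool,  io(T2) =?= E,  int =?= int.
Bind T2 := bool; substituting into the 2 remaining equations that mention T2 gives: io(bool) =?= E,  ref(io(T)) =?= ref(io(tup3(bool,bool,E))).
Bind E := io(bool); substituting into the one remaining equation that mentions E gives: ref(io(T)) =?= ref(io(tup3(bool,bool,io(bool)))).
Delete trivial equation int =?= int.
Delete trivial equation nat =?= nat.
Decompose ref/1: io(T) =?= io(tup3(bool,bool,io(bool))).
Decompose io/1: T =?= tup3(bool,bool,io(bool)).
Bind T := tup3(bool,bool,io(bool)).
MGU = { T2 -> bool, E -> io(bool), T -> tup3(bool,bool,io(bool)) }, so E -> io(bool).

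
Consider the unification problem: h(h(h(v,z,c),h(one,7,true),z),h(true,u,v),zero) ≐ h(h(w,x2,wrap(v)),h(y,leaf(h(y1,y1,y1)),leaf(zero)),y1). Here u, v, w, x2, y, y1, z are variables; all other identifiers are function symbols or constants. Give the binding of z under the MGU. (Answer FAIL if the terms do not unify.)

Decompose h/3: h(h(v,z,c),h(one,7,true),z) ≐ h(w,x2,wrap(v)),  h(true,u,v) ≐ h(y,leaf(h(y1,y1,y1)),leaf(zero)),  zero ≐ y1.
Decompose h/3: h(v,z,c) ≐ w,  h(one,7,true) ≐ x2,  z ≐ wrap(v).
Bind w := h(v,z,c); no other remaining equation mentions w.
Bind x2 := h(one,7,true); no other remaining equation mentions x2.
Bind z := wrap(v); no other remaining equation mentions z. Substituting into the earlier binding gives w := h(v,wrap(v),c).
Decompose h/3: true ≐ y,  u ≐ leaf(h(y1,y1,y1)),  v ≐ leaf(zero).
Bind y := true; no other remaining equation mentions y.
Bind u := leaf(h(y1,y1,y1)); no other remaining equation mentions u.
Bind v := leaf(zero); no other remaining equation mentions v. Substituting into the earlier bindings gives w := h(leaf(zero),wrap(leaf(zero)),c), z := wrap(leaf(zero)).
Bind y1 := zero. Substituting into the earlier binding gives u := leaf(h(zero,zero,zero)).
MGU = { w := h(leaf(zero),wrap(leaf(zero)),c), x2 := h(one,7,true), z := wrap(leaf(zero)), y := true, u := leaf(h(zero,zero,zero)), v := leaf(zero), y1 := zero }, so z := wrap(leaf(zero)).

wrap(leaf(zero))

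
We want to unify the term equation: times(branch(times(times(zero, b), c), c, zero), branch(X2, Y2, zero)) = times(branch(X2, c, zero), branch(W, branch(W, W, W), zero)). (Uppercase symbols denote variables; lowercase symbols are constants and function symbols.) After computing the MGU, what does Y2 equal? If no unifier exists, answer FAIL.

Decompose times/2: branch(times(times(zero, b), c), c, zero) = branch(X2, c, zero),  branch(X2, Y2, zero) = branch(W, branch(W, W, W), zero).
Decompose branch/3: times(times(zero, b), c) = X2,  c = c,  zero = zero.
Bind X2 := times(times(zero, b), c); substituting into the one remaining equation that mentions X2 gives: branch(times(times(zero, b), c), Y2, zero) = branch(W, branch(W, W, W), zero).
Delete trivial equation c = c.
Delete trivial equation zero = zero.
Decompose branch/3: times(times(zero, b), c) = W,  Y2 = branch(W, W, W),  zero = zero.
Bind W := times(times(zero, b), c); substituting into the one remaining equation that mentions W gives: Y2 = branch(times(times(zero, b), c), times(times(zero, b), c), times(times(zero, b), c)).
Bind Y2 := branch(times(times(zero, b), c), times(times(zero, b), c), times(times(zero, b), c)); no other remaining equation mentions Y2.
Delete trivial equation zero = zero.
MGU = { X2 -> times(times(zero, b), c), W -> times(times(zero, b), c), Y2 -> branch(times(times(zero, b), c), times(times(zero, b), c), times(times(zero, b), c)) }, so Y2 -> branch(times(times(zero, b), c), times(times(zero, b), c), times(times(zero, b), c)).

branch(times(times(zero, b), c), times(times(zero, b), c), times(times(zero, b), c))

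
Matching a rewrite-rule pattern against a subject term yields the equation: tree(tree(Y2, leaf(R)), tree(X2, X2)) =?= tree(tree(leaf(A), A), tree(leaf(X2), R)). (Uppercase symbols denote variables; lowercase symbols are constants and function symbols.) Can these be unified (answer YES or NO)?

Decompose tree/2: tree(Y2, leaf(R)) =?= tree(leaf(A), A),  tree(X2, X2) =?= tree(leaf(X2), R).
Decompose tree/2: Y2 =?= leaf(A),  leaf(R) =?= A.
Bind Y2 := leaf(A); no other remaining equation mentions Y2.
Bind A := leaf(R); no other remaining equation mentions A. Substituting into the earlier binding gives Y2 := leaf(leaf(R)).
Decompose tree/2: X2 =?= leaf(X2),  X2 =?= R.
Occurs check fails: X2 occurs in leaf(X2); the equation X2 =?= leaf(X2) has no finite solution.

NO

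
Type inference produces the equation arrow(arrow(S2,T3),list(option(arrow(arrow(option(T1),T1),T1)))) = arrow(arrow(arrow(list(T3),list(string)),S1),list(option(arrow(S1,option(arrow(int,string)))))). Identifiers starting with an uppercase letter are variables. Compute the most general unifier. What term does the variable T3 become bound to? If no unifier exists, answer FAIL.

Decompose arrow/2: arrow(S2,T3) = arrow(arrow(list(T3),list(string)),S1),  list(option(arrow(arrow(option(T1),T1),T1))) = list(option(arrow(S1,option(arrow(int,string))))).
Decompose arrow/2: S2 = arrow(list(T3),list(string)),  T3 = S1.
Bind S2 := arrow(list(T3),list(string)); no other remaining equation mentions S2.
Bind T3 := S1; no other remaining equation mentions T3. Substituting into the earlier binding gives S2 := arrow(list(S1),list(string)).
Decompose list/1: option(arrow(arrow(option(T1),T1),T1)) = option(arrow(S1,option(arrow(int,string)))).
Decompose option/1: arrow(arrow(option(T1),T1),T1) = arrow(S1,option(arrow(int,string))).
Decompose arrow/2: arrow(option(T1),T1) = S1,  T1 = option(arrow(int,string)).
Bind S1 := arrow(option(T1),T1); no other remaining equation mentions S1. Substituting into the earlier bindings gives S2 := arrow(list(arrow(option(T1),T1)),list(string)), T3 := arrow(option(T1),T1).
Bind T1 := option(arrow(int,string)). Substituting into the earlier bindings gives S2 := arrow(list(arrow(option(option(arrow(int,string))),option(arrow(int,string)))),list(string)), T3 := arrow(option(option(arrow(int,string))),option(arrow(int,string))), S1 := arrow(option(option(arrow(int,string))),option(arrow(int,string))).
MGU = { S2 ↦ arrow(list(arrow(option(option(arrow(int,string))),option(arrow(int,string)))),list(string)), T3 ↦ arrow(option(option(arrow(int,string))),option(arrow(int,string))), S1 ↦ arrow(option(option(arrow(int,string))),option(arrow(int,string))), T1 ↦ option(arrow(int,string)) }, so T3 ↦ arrow(option(option(arrow(int,string))),option(arrow(int,string))).

arrow(option(option(arrow(int,string))),option(arrow(int,string)))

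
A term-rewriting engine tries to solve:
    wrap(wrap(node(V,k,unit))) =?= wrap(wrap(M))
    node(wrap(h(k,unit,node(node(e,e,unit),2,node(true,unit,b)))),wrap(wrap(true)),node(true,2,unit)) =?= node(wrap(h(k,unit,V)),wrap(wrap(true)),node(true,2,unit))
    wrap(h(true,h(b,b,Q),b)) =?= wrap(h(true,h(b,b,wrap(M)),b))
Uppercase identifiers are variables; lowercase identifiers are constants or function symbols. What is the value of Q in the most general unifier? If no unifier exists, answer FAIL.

Decompose wrap/1: wrap(node(V,k,unit)) =?= wrap(M).
Decompose wrap/1: node(V,k,unit) =?= M.
Bind M := node(V,k,unit); substituting into the one remaining equation that mentions M gives: wrap(h(true,h(b,b,Q),b)) =?= wrap(h(true,h(b,b,wrap(node(V,k,unit))),b)).
Decompose node/3: wrap(h(k,unit,node(node(e,e,unit),2,node(true,unit,b)))) =?= wrap(h(k,unit,V)),  wrap(wrap(true)) =?= wrap(wrap(true)),  node(true,2,unit) =?= node(true,2,unit).
Decompose wrap/1: h(k,unit,node(node(e,e,unit),2,node(true,unit,b))) =?= h(k,unit,V).
Decompose h/3: k =?= k,  unit =?= unit,  node(node(e,e,unit),2,node(true,unit,b)) =?= V.
Delete trivial equation k =?= k.
Delete trivial equation unit =?= unit.
Bind V := node(node(e,e,unit),2,node(true,unit,b)); substituting into the one remaining equation that mentions V gives: wrap(h(true,h(b,b,Q),b)) =?= wrap(h(true,h(b,b,wrap(node(node(node(e,e,unit),2,node(true,unit,b)),k,unit))),b)). Substituting into the earlier binding gives M := node(node(node(e,e,unit),2,node(true,unit,b)),k,unit).
Delete trivial equation wrap(wrap(true)) =?= wrap(wrap(true)).
Delete trivial equation node(true,2,unit) =?= node(true,2,unit).
Decompose wrap/1: h(true,h(b,b,Q),b) =?= h(true,h(b,b,wrap(node(node(node(e,e,unit),2,node(true,unit,b)),k,unit))),b).
Decompose h/3: true =?= true,  h(b,b,Q) =?= h(b,b,wrap(node(node(node(e,e,unit),2,node(true,unit,b)),k,unit))),  b =?= b.
Delete trivial equation true =?= true.
Decompose h/3: b =?= b,  b =?= b,  Q =?= wrap(node(node(node(e,e,unit),2,node(true,unit,b)),k,unit)).
Delete trivial equation b =?= b.
Delete trivial equation b =?= b.
Bind Q := wrap(node(node(node(e,e,unit),2,node(true,unit,b)),k,unit)); no other remaining equation mentions Q.
Delete trivial equation b =?= b.
MGU = { M ↦ node(node(node(e,e,unit),2,node(true,unit,b)),k,unit), V ↦ node(node(e,e,unit),2,node(true,unit,b)), Q ↦ wrap(node(node(node(e,e,unit),2,node(true,unit,b)),k,unit)) }, so Q ↦ wrap(node(node(node(e,e,unit),2,node(true,unit,b)),k,unit)).

wrap(node(node(node(e,e,unit),2,node(true,unit,b)),k,unit))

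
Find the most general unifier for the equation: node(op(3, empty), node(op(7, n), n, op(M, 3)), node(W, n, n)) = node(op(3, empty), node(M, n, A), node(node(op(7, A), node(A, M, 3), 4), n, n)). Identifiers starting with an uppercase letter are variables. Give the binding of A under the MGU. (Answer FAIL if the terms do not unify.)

op(op(7, n), 3)

Decompose node/3: op(3, empty) = op(3, empty),  node(op(7, n), n, op(M, 3)) = node(M, n, A),  node(W, n, n) = node(node(op(7, A), node(A, M, 3), 4), n, n).
Delete trivial equation op(3, empty) = op(3, empty).
Decompose node/3: op(7, n) = M,  n = n,  op(M, 3) = A.
Bind M := op(7, n); substituting into the 2 remaining equations that mention M gives: op(op(7, n), 3) = A,  node(W, n, n) = node(node(op(7, A), node(A, op(7, n), 3), 4), n, n).
Delete trivial equation n = n.
Bind A := op(op(7, n), 3); substituting into the remaining equation gives: node(W, n, n) = node(node(op(7, op(op(7, n), 3)), node(op(op(7, n), 3), op(7, n), 3), 4), n, n).
Decompose node/3: W = node(op(7, op(op(7, n), 3)), node(op(op(7, n), 3), op(7, n), 3), 4),  n = n,  n = n.
Bind W := node(op(7, op(op(7, n), 3)), node(op(op(7, n), 3), op(7, n), 3), 4); no other remaining equation mentions W.
Delete trivial equation n = n.
Delete trivial equation n = n.
MGU = { M -> op(7, n), A -> op(op(7, n), 3), W -> node(op(7, op(op(7, n), 3)), node(op(op(7, n), 3), op(7, n), 3), 4) }, so A -> op(op(7, n), 3).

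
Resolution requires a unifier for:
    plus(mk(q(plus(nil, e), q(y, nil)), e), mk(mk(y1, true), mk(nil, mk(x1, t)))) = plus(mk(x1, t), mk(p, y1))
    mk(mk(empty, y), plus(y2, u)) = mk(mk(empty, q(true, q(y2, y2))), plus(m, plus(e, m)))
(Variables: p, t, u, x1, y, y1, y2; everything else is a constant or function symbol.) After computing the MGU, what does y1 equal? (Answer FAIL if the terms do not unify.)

Decompose plus/2: mk(q(plus(nil, e), q(y, nil)), e) = mk(x1, t),  mk(mk(y1, true), mk(nil, mk(x1, t))) = mk(p, y1).
Decompose mk/2: q(plus(nil, e), q(y, nil)) = x1,  e = t.
Bind x1 := q(plus(nil, e), q(y, nil)); substituting into the one remaining equation that mentions x1 gives: mk(mk(y1, true), mk(nil, mk(q(plus(nil, e), q(y, nil)), t))) = mk(p, y1).
Bind t := e; substituting into the one remaining equation that mentions t gives: mk(mk(y1, true), mk(nil, mk(q(plus(nil, e), q(y, nil)), e))) = mk(p, y1).
Decompose mk/2: mk(y1, true) = p,  mk(nil, mk(q(plus(nil, e), q(y, nil)), e)) = y1.
Bind p := mk(y1, true); no other remaining equation mentions p.
Bind y1 := mk(nil, mk(q(plus(nil, e), q(y, nil)), e)); no other remaining equation mentions y1. Substituting into the earlier binding gives p := mk(mk(nil, mk(q(plus(nil, e), q(y, nil)), e)), true).
Decompose mk/2: mk(empty, y) = mk(empty, q(true, q(y2, y2))),  plus(y2, u) = plus(m, plus(e, m)).
Decompose mk/2: empty = empty,  y = q(true, q(y2, y2)).
Delete trivial equation empty = empty.
Bind y := q(true, q(y2, y2)); no other remaining equation mentions y. Substituting into the earlier bindings gives x1 := q(plus(nil, e), q(q(true, q(y2, y2)), nil)), p := mk(mk(nil, mk(q(plus(nil, e), q(q(true, q(y2, y2)), nil)), e)), true), y1 := mk(nil, mk(q(plus(nil, e), q(q(true, q(y2, y2)), nil)), e)).
Decompose plus/2: y2 = m,  u = plus(e, m).
Bind y2 := m; no other remaining equation mentions y2. Substituting into the earlier bindings gives x1 := q(plus(nil, e), q(q(true, q(m, m)), nil)), p := mk(mk(nil, mk(q(plus(nil, e), q(q(true, q(m, m)), nil)), e)), true), y1 := mk(nil, mk(q(plus(nil, e), q(q(true, q(m, m)), nil)), e)), y := q(true, q(m, m)).
Bind u := plus(e, m).
MGU = { x1 := q(plus(nil, e), q(q(true, q(m, m)), nil)), t := e, p := mk(mk(nil, mk(q(plus(nil, e), q(q(true, q(m, m)), nil)), e)), true), y1 := mk(nil, mk(q(plus(nil, e), q(q(true, q(m, m)), nil)), e)), y := q(true, q(m, m)), y2 := m, u := plus(e, m) }, so y1 := mk(nil, mk(q(plus(nil, e), q(q(true, q(m, m)), nil)), e)).

mk(nil, mk(q(plus(nil, e), q(q(true, q(m, m)), nil)), e))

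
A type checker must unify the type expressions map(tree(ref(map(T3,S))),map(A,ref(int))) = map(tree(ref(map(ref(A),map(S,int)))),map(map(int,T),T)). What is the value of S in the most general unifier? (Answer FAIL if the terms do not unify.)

Decompose map/2: tree(ref(map(T3,S))) = tree(ref(map(ref(A),map(S,int)))),  map(A,ref(int)) = map(map(int,T),T).
Decompose tree/1: ref(map(T3,S)) = ref(map(ref(A),map(S,int))).
Decompose ref/1: map(T3,S) = map(ref(A),map(S,int)).
Decompose map/2: T3 = ref(A),  S = map(S,int).
Bind T3 := ref(A); no other remaining equation mentions T3.
Occurs check fails: S occurs in map(S,int); the equation S = map(S,int) has no finite solution.

FAIL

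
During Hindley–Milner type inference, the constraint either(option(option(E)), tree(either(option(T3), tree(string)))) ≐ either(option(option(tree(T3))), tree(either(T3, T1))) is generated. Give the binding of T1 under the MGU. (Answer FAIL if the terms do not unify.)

Decompose either/2: option(option(E)) ≐ option(option(tree(T3))),  tree(either(option(T3), tree(string))) ≐ tree(either(T3, T1)).
Decompose option/1: option(E) ≐ option(tree(T3)).
Decompose option/1: E ≐ tree(T3).
Bind E := tree(T3); no other remaining equation mentions E.
Decompose tree/1: either(option(T3), tree(string)) ≐ either(T3, T1).
Decompose either/2: option(T3) ≐ T3,  tree(string) ≐ T1.
Occurs check fails: T3 occurs in option(T3); the equation T3 ≐ option(T3) has no finite solution.

FAIL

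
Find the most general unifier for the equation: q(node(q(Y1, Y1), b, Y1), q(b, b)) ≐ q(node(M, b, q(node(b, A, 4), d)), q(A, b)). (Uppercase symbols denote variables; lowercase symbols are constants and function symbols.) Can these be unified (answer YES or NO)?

YES

Decompose q/2: node(q(Y1, Y1), b, Y1) ≐ node(M, b, q(node(b, A, 4), d)),  q(b, b) ≐ q(A, b).
Decompose node/3: q(Y1, Y1) ≐ M,  b ≐ b,  Y1 ≐ q(node(b, A, 4), d).
Bind M := q(Y1, Y1); no other remaining equation mentions M.
Delete trivial equation b ≐ b.
Bind Y1 := q(node(b, A, 4), d); no other remaining equation mentions Y1. Substituting into the earlier binding gives M := q(q(node(b, A, 4), d), q(node(b, A, 4), d)).
Decompose q/2: b ≐ A,  b ≐ b.
Bind A := b; no other remaining equation mentions A. Substituting into the earlier bindings gives M := q(q(node(b, b, 4), d), q(node(b, b, 4), d)), Y1 := q(node(b, b, 4), d).
Delete trivial equation b ≐ b.
No equations remain and no clash or occurs-check failure arose, so a unifier exists.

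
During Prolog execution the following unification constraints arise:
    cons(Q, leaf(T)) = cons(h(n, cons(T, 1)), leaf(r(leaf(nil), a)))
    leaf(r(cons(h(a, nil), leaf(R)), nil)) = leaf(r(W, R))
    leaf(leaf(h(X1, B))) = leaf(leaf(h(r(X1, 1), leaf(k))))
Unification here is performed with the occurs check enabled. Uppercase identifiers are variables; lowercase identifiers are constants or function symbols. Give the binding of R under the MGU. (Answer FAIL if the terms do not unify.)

Decompose cons/2: Q = h(n, cons(T, 1)),  leaf(T) = leaf(r(leaf(nil), a)).
Bind Q := h(n, cons(T, 1)); no other remaining equation mentions Q.
Decompose leaf/1: T = r(leaf(nil), a).
Bind T := r(leaf(nil), a); no other remaining equation mentions T. Substituting into the earlier binding gives Q := h(n, cons(r(leaf(nil), a), 1)).
Decompose leaf/1: r(cons(h(a, nil), leaf(R)), nil) = r(W, R).
Decompose r/2: cons(h(a, nil), leaf(R)) = W,  nil = R.
Bind W := cons(h(a, nil), leaf(R)); no other remaining equation mentions W.
Bind R := nil; no other remaining equation mentions R. Substituting into the earlier binding gives W := cons(h(a, nil), leaf(nil)).
Decompose leaf/1: leaf(h(X1, B)) = leaf(h(r(X1, 1), leaf(k))).
Decompose leaf/1: h(X1, B) = h(r(X1, 1), leaf(k)).
Decompose h/2: X1 = r(X1, 1),  B = leaf(k).
Occurs check fails: X1 occurs in r(X1, 1); the equation X1 = r(X1, 1) has no finite solution.

FAIL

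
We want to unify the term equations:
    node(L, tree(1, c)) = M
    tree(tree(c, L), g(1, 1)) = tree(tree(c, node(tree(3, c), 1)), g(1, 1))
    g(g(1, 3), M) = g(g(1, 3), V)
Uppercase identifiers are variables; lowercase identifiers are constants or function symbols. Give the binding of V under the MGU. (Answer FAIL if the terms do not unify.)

node(node(tree(3, c), 1), tree(1, c))

Bind M := node(L, tree(1, c)); substituting into the one remaining equation that mentions M gives: g(g(1, 3), node(L, tree(1, c))) = g(g(1, 3), V).
Decompose tree/2: tree(c, L) = tree(c, node(tree(3, c), 1)),  g(1, 1) = g(1, 1).
Decompose tree/2: c = c,  L = node(tree(3, c), 1).
Delete trivial equation c = c.
Bind L := node(tree(3, c), 1); substituting into the one remaining equation that mentions L gives: g(g(1, 3), node(node(tree(3, c), 1), tree(1, c))) = g(g(1, 3), V). Substituting into the earlier binding gives M := node(node(tree(3, c), 1), tree(1, c)).
Delete trivial equation g(1, 1) = g(1, 1).
Decompose g/2: g(1, 3) = g(1, 3),  node(node(tree(3, c), 1), tree(1, c)) = V.
Delete trivial equation g(1, 3) = g(1, 3).
Bind V := node(node(tree(3, c), 1), tree(1, c)).
MGU = { M -> node(node(tree(3, c), 1), tree(1, c)), L -> node(tree(3, c), 1), V -> node(node(tree(3, c), 1), tree(1, c)) }, so V -> node(node(tree(3, c), 1), tree(1, c)).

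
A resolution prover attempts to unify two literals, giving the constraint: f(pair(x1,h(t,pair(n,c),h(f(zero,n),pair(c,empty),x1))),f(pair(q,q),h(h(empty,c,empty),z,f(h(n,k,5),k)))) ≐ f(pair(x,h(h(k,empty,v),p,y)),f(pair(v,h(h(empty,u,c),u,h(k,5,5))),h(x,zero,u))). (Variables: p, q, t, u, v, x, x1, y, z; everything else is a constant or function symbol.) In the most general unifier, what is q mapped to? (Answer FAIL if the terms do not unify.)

Decompose f/2: pair(x1,h(t,pair(n,c),h(f(zero,n),pair(c,empty),x1))) ≐ pair(x,h(h(k,empty,v),p,y)),  f(pair(q,q),h(h(empty,c,empty),z,f(h(n,k,5),k))) ≐ f(pair(v,h(h(empty,u,c),u,h(k,5,5))),h(x,zero,u)).
Decompose pair/2: x1 ≐ x,  h(t,pair(n,c),h(f(zero,n),pair(c,empty),x1)) ≐ h(h(k,empty,v),p,y).
Bind x1 := x; substituting into the one remaining equation that mentions x1 gives: h(t,pair(n,c),h(f(zero,n),pair(c,empty),x)) ≐ h(h(k,empty,v),p,y).
Decompose h/3: t ≐ h(k,empty,v),  pair(n,c) ≐ p,  h(f(zero,n),pair(c,empty),x) ≐ y.
Bind t := h(k,empty,v); no other remaining equation mentions t.
Bind p := pair(n,c); no other remaining equation mentions p.
Bind y := h(f(zero,n),pair(c,empty),x); no other remaining equation mentions y.
Decompose f/2: pair(q,q) ≐ pair(v,h(h(empty,u,c),u,h(k,5,5))),  h(h(empty,c,empty),z,f(h(n,k,5),k)) ≐ h(x,zero,u).
Decompose pair/2: q ≐ v,  q ≐ h(h(empty,u,c),u,h(k,5,5)).
Bind q := v; substituting into the one remaining equation that mentions q gives: v ≐ h(h(empty,u,c),u,h(k,5,5)).
Bind v := h(h(empty,u,c),u,h(k,5,5)); no other remaining equation mentions v. Substituting into the earlier bindings gives t := h(k,empty,h(h(empty,u,c),u,h(k,5,5))), q := h(h(empty,u,c),u,h(k,5,5)).
Decompose h/3: h(empty,c,empty) ≐ x,  z ≐ zero,  f(h(n,k,5),k) ≐ u.
Bind x := h(empty,c,empty); no other remaining equation mentions x. Substituting into the earlier bindings gives x1 := h(empty,c,empty), y := h(f(zero,n),pair(c,empty),h(empty,c,empty)).
Bind z := zero; no other remaining equation mentions z.
Bind u := f(h(n,k,5),k). Substituting into the earlier bindings gives t := h(k,empty,h(h(empty,f(h(n,k,5),k),c),f(h(n,k,5),k),h(k,5,5))), q := h(h(empty,f(h(n,k,5),k),c),f(h(n,k,5),k),h(k,5,5)), v := h(h(empty,f(h(n,k,5),k),c),f(h(n,k,5),k),h(k,5,5)).
MGU = { x1 := h(empty,c,empty), t := h(k,empty,h(h(empty,f(h(n,k,5),k),c),f(h(n,k,5),k),h(k,5,5))), p := pair(n,c), y := h(f(zero,n),pair(c,empty),h(empty,c,empty)), q := h(h(empty,f(h(n,k,5),k),c),f(h(n,k,5),k),h(k,5,5)), v := h(h(empty,f(h(n,k,5),k),c),f(h(n,k,5),k),h(k,5,5)), x := h(empty,c,empty), z := zero, u := f(h(n,k,5),k) }, so q := h(h(empty,f(h(n,k,5),k),c),f(h(n,k,5),k),h(k,5,5)).

h(h(empty,f(h(n,k,5),k),c),f(h(n,k,5),k),h(k,5,5))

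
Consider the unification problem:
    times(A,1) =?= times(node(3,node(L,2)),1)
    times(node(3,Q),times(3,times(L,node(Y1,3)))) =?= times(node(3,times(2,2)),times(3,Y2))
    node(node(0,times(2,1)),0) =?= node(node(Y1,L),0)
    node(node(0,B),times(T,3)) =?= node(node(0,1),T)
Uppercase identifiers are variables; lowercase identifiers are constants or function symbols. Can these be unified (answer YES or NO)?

Decompose times/2: A =?= node(3,node(L,2)),  1 =?= 1.
Bind A := node(3,node(L,2)); no other remaining equation mentions A.
Delete trivial equation 1 =?= 1.
Decompose times/2: node(3,Q) =?= node(3,times(2,2)),  times(3,times(L,node(Y1,3))) =?= times(3,Y2).
Decompose node/2: 3 =?= 3,  Q =?= times(2,2).
Delete trivial equation 3 =?= 3.
Bind Q := times(2,2); no other remaining equation mentions Q.
Decompose times/2: 3 =?= 3,  times(L,node(Y1,3)) =?= Y2.
Delete trivial equation 3 =?= 3.
Bind Y2 := times(L,node(Y1,3)); no other remaining equation mentions Y2.
Decompose node/2: node(0,times(2,1)) =?= node(Y1,L),  0 =?= 0.
Decompose node/2: 0 =?= Y1,  times(2,1) =?= L.
Bind Y1 := 0; no other remaining equation mentions Y1. Substituting into the earlier binding gives Y2 := times(L,node(0,3)).
Bind L := times(2,1); no other remaining equation mentions L. Substituting into the earlier bindings gives A := node(3,node(times(2,1),2)), Y2 := times(times(2,1),node(0,3)).
Delete trivial equation 0 =?= 0.
Decompose node/2: node(0,B) =?= node(0,1),  times(T,3) =?= T.
Decompose node/2: 0 =?= 0,  B =?= 1.
Delete trivial equation 0 =?= 0.
Bind B := 1; no other remaining equation mentions B.
Occurs check fails: T occurs in times(T,3); the equation T =?= times(T,3) has no finite solution.

NO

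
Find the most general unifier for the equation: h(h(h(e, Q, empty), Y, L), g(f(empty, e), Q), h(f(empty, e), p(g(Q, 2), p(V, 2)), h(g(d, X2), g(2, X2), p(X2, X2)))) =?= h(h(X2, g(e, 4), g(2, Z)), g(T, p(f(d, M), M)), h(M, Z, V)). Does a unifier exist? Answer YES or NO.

Decompose h/3: h(h(e, Q, empty), Y, L) =?= h(X2, g(e, 4), g(2, Z)),  g(f(empty, e), Q) =?= g(T, p(f(d, M), M)),  h(f(empty, e), p(g(Q, 2), p(V, 2)), h(g(d, X2), g(2, X2), p(X2, X2))) =?= h(M, Z, V).
Decompose h/3: h(e, Q, empty) =?= X2,  Y =?= g(e, 4),  L =?= g(2, Z).
Bind X2 := h(e, Q, empty); substituting into the one remaining equation that mentions X2 gives: h(f(empty, e), p(g(Q, 2), p(V, 2)), h(g(d, h(e, Q, empty)), g(2, h(e, Q, empty)), p(h(e, Q, empty), h(e, Q, empty)))) =?= h(M, Z, V).
Bind Y := g(e, 4); no other remaining equation mentions Y.
Bind L := g(2, Z); no other remaining equation mentions L.
Decompose g/2: f(empty, e) =?= T,  Q =?= p(f(d, M), M).
Bind T := f(empty, e); no other remaining equation mentions T.
Bind Q := p(f(d, M), M); substituting into the remaining equation gives: h(f(empty, e), p(g(p(f(d, M), M), 2), p(V, 2)), h(g(d, h(e, p(f(d, M), M), empty)), g(2, h(e, p(f(d, M), M), empty)), p(h(e, p(f(d, M), M), empty), h(e, p(f(d, M), M), empty)))) =?= h(M, Z, V). Substituting into the earlier binding gives X2 := h(e, p(f(d, M), M), empty).
Decompose h/3: f(empty, e) =?= M,  p(g(p(f(d, M), M), 2), p(V, 2)) =?= Z,  h(g(d, h(e, p(f(d, M), M), empty)), g(2, h(e, p(f(d, M), M), empty)), p(h(e, p(f(d, M), M), empty), h(e, p(f(d, M), M), empty))) =?= V.
Bind M := f(empty, e); substituting into the remaining equations gives: p(g(p(f(d, f(empty, e)), f(empty, e)), 2), p(V, 2)) =?= Z,  h(g(d, h(e, p(f(d, f(empty, e)), f(empty, e)), empty)), g(2, h(e, p(f(d, f(empty, e)), f(empty, e)), empty)), p(h(e, p(f(d, f(empty, e)), f(empty, e)), empty), h(e, p(f(d, f(empty, e)), f(empty, e)), empty))) =?= V. Substituting into the earlier bindings gives X2 := h(e, p(f(d, f(empty, e)), f(empty, e)), empty), Q := p(f(d, f(empty, e)), f(empty, e)).
Bind Z := p(g(p(f(d, f(empty, e)), f(empty, e)), 2), p(V, 2)); no other remaining equation mentions Z. Substituting into the earlier binding gives L := g(2, p(g(p(f(d, f(empty, e)), f(empty, e)), 2), p(V, 2))).
Bind V := h(g(d, h(e, p(f(d, f(empty, e)), f(empty, e)), empty)), g(2, h(e, p(f(d, f(empty, e)), f(empty, e)), empty)), p(h(e, p(f(d, f(empty, e)), f(empty, e)), empty), h(e, p(f(d, f(empty, e)), f(empty, e)), empty))). Substituting into the earlier bindings gives L := g(2, p(g(p(f(d, f(empty, e)), f(empty, e)), 2), p(h(g(d, h(e, p(f(d, f(empty, e)), f(empty, e)), empty)), g(2, h(e, p(f(d, f(empty, e)), f(empty, e)), empty)), p(h(e, p(f(d, f(empty, e)), f(empty, e)), empty), h(e, p(f(d, f(empty, e)), f(empty, e)), empty))), 2))), Z := p(g(p(f(d, f(empty, e)), f(empty, e)), 2), p(h(g(d, h(e, p(f(d, f(empty, e)), f(empty, e)), empty)), g(2, h(e, p(f(d, f(empty, e)), f(empty, e)), empty)), p(h(e, p(f(d, f(empty, e)), f(empty, e)), empty), h(e, p(f(d, f(empty, e)), f(empty, e)), empty))), 2)).
No equations remain and no clash or occurs-check failure arose, so a unifier exists.

YES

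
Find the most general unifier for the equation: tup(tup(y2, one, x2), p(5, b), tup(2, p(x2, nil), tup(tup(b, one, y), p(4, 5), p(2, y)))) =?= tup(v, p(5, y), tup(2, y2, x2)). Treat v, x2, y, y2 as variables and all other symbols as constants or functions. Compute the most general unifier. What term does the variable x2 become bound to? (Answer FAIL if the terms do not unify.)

tup(tup(b, one, b), p(4, 5), p(2, b))

Decompose tup/3: tup(y2, one, x2) =?= v,  p(5, b) =?= p(5, y),  tup(2, p(x2, nil), tup(tup(b, one, y), p(4, 5), p(2, y))) =?= tup(2, y2, x2).
Bind v := tup(y2, one, x2); no other remaining equation mentions v.
Decompose p/2: 5 =?= 5,  b =?= y.
Delete trivial equation 5 =?= 5.
Bind y := b; substituting into the remaining equation gives: tup(2, p(x2, nil), tup(tup(b, one, b), p(4, 5), p(2, b))) =?= tup(2, y2, x2).
Decompose tup/3: 2 =?= 2,  p(x2, nil) =?= y2,  tup(tup(b, one, b), p(4, 5), p(2, b)) =?= x2.
Delete trivial equation 2 =?= 2.
Bind y2 := p(x2, nil); no other remaining equation mentions y2. Substituting into the earlier binding gives v := tup(p(x2, nil), one, x2).
Bind x2 := tup(tup(b, one, b), p(4, 5), p(2, b)). Substituting into the earlier bindings gives v := tup(p(tup(tup(b, one, b), p(4, 5), p(2, b)), nil), one, tup(tup(b, one, b), p(4, 5), p(2, b))), y2 := p(tup(tup(b, one, b), p(4, 5), p(2, b)), nil).
MGU = { v -> tup(p(tup(tup(b, one, b), p(4, 5), p(2, b)), nil), one, tup(tup(b, one, b), p(4, 5), p(2, b))), y -> b, y2 -> p(tup(tup(b, one, b), p(4, 5), p(2, b)), nil), x2 -> tup(tup(b, one, b), p(4, 5), p(2, b)) }, so x2 -> tup(tup(b, one, b), p(4, 5), p(2, b)).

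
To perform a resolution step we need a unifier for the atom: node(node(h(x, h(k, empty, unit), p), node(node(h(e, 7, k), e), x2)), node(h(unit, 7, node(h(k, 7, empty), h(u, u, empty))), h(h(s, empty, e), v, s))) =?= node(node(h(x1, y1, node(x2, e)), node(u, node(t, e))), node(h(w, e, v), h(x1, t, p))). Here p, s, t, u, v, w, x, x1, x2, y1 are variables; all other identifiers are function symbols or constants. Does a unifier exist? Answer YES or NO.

NO

Decompose node/2: node(h(x, h(k, empty, unit), p), node(node(h(e, 7, k), e), x2)) =?= node(h(x1, y1, node(x2, e)), node(u, node(t, e))),  node(h(unit, 7, node(h(k, 7, empty), h(u, u, empty))), h(h(s, empty, e), v, s)) =?= node(h(w, e, v), h(x1, t, p)).
Decompose node/2: h(x, h(k, empty, unit), p) =?= h(x1, y1, node(x2, e)),  node(node(h(e, 7, k), e), x2) =?= node(u, node(t, e)).
Decompose h/3: x =?= x1,  h(k, empty, unit) =?= y1,  p =?= node(x2, e).
Bind x := x1; no other remaining equation mentions x.
Bind y1 := h(k, empty, unit); no other remaining equation mentions y1.
Bind p := node(x2, e); substituting into the one remaining equation that mentions p gives: node(h(unit, 7, node(h(k, 7, empty), h(u, u, empty))), h(h(s, empty, e), v, s)) =?= node(h(w, e, v), h(x1, t, node(x2, e))).
Decompose node/2: node(h(e, 7, k), e) =?= u,  x2 =?= node(t, e).
Bind u := node(h(e, 7, k), e); substituting into the one remaining equation that mentions u gives: node(h(unit, 7, node(h(k, 7, empty), h(node(h(e, 7, k), e), node(h(e, 7, k), e), empty))), h(h(s, empty, e), v, s)) =?= node(h(w, e, v), h(x1, t, node(x2, e))).
Bind x2 := node(t, e); substituting into the remaining equation gives: node(h(unit, 7, node(h(k, 7, empty), h(node(h(e, 7, k), e), node(h(e, 7, k), e), empty))), h(h(s, empty, e), v, s)) =?= node(h(w, e, v), h(x1, t, node(node(t, e), e))). Substituting into the earlier binding gives p := node(node(t, e), e).
Decompose node/2: h(unit, 7, node(h(k, 7, empty), h(node(h(e, 7, k), e), node(h(e, 7, k), e), empty))) =?= h(w, e, v),  h(h(s, empty, e), v, s) =?= h(x1, t, node(node(t, e), e)).
Decompose h/3: unit =?= w,  7 =?= e,  node(h(k, 7, empty), h(node(h(e, 7, k), e), node(h(e, 7, k), e), empty)) =?= v.
Bind w := unit; no other remaining equation mentions w.
Clash: constants 7 and e differ; no unifier exists.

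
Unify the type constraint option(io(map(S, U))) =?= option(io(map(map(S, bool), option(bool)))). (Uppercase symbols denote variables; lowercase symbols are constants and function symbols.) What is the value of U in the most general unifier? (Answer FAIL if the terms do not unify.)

FAIL

Decompose option/1: io(map(S, U)) =?= io(map(map(S, bool), option(bool))).
Decompose io/1: map(S, U) =?= map(map(S, bool), option(bool)).
Decompose map/2: S =?= map(S, bool),  U =?= option(bool).
Occurs check fails: S occurs in map(S, bool); the equation S =?= map(S, bool) has no finite solution.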